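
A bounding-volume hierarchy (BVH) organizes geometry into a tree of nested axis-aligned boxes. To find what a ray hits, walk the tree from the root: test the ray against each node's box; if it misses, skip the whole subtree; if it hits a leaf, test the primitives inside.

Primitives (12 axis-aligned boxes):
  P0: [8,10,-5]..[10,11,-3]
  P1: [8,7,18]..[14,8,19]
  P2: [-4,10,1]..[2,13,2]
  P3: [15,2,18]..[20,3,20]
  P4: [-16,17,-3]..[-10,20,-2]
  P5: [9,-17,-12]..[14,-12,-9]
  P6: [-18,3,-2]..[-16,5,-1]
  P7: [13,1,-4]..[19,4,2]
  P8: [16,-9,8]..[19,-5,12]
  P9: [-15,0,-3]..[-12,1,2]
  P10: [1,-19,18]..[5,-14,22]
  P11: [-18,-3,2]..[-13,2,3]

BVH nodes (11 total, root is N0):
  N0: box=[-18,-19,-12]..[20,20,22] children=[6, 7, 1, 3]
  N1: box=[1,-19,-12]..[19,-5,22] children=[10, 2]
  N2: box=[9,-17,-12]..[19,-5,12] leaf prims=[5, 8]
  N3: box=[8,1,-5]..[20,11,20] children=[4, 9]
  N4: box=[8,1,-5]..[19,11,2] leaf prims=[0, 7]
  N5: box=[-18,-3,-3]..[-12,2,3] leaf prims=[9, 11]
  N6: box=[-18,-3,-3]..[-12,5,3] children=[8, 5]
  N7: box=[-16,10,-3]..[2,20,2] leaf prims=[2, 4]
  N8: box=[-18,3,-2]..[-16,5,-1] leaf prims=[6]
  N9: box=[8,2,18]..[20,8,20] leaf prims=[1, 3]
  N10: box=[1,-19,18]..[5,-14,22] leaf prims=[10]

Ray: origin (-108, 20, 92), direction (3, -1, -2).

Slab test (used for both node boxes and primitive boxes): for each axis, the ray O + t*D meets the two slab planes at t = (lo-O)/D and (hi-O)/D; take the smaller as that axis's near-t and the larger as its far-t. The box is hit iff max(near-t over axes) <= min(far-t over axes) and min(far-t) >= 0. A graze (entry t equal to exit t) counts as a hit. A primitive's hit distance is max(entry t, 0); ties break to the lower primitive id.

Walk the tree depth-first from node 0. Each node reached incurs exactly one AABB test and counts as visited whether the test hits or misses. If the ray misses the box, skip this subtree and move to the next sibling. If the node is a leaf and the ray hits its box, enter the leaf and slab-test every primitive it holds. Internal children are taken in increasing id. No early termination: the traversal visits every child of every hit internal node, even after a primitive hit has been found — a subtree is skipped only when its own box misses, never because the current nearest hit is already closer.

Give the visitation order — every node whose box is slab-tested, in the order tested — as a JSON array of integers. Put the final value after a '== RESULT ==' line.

Walk:
N0 x:[30,128/3] y:[0,39] z:[35,52] -> hit [35,39], descend [1, 3, 6, 7]
  N1 x:[109/3,127/3] y:[25,39] z:[35,52] -> hit [109/3,39], descend [2, 10]
    N2 x:[39,127/3] y:[25,37] z:[40,52] -> miss, prune
    N10 x:[109/3,113/3] y:[34,39] z:[35,37] -> hit [109/3,37] leaf, test {P10@t=109/3}
  N3 x:[116/3,128/3] y:[9,19] z:[36,97/2] -> miss, prune
  N6 x:[30,32] y:[15,23] z:[89/2,95/2] -> miss, prune
  N7 x:[92/3,110/3] y:[0,10] z:[45,95/2] -> miss, prune

7 AABB tests over nodes [0, 1, 2, 10, 3, 6, 7]; 1 leaf entered; closest P10.

== RESULT ==
[0, 1, 2, 10, 3, 6, 7]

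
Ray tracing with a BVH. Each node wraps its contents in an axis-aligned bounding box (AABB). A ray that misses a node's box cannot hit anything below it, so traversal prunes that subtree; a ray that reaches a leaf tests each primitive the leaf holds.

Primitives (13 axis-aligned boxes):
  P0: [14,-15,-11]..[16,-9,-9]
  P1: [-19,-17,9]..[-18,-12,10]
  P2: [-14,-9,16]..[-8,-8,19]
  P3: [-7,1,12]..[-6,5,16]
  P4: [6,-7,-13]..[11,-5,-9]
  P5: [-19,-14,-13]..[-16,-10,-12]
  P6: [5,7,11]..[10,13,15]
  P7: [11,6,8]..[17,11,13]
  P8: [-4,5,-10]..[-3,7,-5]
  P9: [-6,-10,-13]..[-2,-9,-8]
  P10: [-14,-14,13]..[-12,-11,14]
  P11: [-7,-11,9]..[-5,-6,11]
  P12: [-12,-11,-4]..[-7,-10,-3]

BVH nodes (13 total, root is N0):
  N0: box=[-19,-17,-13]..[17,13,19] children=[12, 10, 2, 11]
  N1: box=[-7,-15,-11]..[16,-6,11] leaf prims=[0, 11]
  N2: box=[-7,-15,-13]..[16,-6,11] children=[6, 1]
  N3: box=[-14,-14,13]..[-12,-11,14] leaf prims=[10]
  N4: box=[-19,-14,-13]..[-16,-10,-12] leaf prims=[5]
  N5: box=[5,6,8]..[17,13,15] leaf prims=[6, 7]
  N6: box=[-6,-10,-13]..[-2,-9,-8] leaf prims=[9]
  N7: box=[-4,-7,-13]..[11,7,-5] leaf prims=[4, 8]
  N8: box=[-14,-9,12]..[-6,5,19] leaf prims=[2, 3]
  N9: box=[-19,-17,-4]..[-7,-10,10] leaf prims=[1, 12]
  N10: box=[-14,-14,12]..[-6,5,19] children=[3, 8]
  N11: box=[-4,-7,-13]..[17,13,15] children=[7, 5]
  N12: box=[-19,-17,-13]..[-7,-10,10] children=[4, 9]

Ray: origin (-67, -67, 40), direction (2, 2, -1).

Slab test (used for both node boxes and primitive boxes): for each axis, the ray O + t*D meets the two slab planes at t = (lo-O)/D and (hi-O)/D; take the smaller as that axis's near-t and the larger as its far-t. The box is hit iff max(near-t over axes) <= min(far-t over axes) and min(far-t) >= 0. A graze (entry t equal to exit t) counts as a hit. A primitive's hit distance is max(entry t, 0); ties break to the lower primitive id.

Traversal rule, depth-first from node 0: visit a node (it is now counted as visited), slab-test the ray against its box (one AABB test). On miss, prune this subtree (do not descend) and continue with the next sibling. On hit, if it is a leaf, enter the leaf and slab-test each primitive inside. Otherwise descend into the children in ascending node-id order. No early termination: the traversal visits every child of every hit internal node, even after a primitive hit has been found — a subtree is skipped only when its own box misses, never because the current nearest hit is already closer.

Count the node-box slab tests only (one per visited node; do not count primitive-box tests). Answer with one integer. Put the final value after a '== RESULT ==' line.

Trace the traversal:
N0 x:[24,42] y:[25,40] z:[21,53] -> hit [25,40], descend [2, 10, 11, 12]
  N2 x:[30,83/2] y:[26,61/2] z:[29,53] -> hit [30,61/2], descend [1, 6]
    N1 x:[30,83/2] y:[26,61/2] z:[29,51] -> hit [30,61/2] leaf, test {P0(miss), P11@t=30}
    N6 x:[61/2,65/2] y:[57/2,29] z:[48,53] -> miss, prune
  N10 x:[53/2,61/2] y:[53/2,36] z:[21,28] -> hit [53/2,28], descend [3, 8]
    N3 x:[53/2,55/2] y:[53/2,28] z:[26,27] -> hit [53/2,27] leaf, test {P10@t=53/2}
    N8 x:[53/2,61/2] y:[29,36] z:[21,28] -> miss, prune
  N11 x:[63/2,42] y:[30,40] z:[25,53] -> hit [63/2,40], descend [5, 7]
    N5 x:[36,42] y:[73/2,40] z:[25,32] -> miss, prune
    N7 x:[63/2,39] y:[30,37] z:[45,53] -> miss, prune
  N12 x:[24,30] y:[25,57/2] z:[30,53] -> miss, prune

11 AABB tests over nodes [0, 2, 1, 6, 10, 3, 8, 11, 5, 7, 12]; 2 leaves entered; closest P10.

== RESULT ==
11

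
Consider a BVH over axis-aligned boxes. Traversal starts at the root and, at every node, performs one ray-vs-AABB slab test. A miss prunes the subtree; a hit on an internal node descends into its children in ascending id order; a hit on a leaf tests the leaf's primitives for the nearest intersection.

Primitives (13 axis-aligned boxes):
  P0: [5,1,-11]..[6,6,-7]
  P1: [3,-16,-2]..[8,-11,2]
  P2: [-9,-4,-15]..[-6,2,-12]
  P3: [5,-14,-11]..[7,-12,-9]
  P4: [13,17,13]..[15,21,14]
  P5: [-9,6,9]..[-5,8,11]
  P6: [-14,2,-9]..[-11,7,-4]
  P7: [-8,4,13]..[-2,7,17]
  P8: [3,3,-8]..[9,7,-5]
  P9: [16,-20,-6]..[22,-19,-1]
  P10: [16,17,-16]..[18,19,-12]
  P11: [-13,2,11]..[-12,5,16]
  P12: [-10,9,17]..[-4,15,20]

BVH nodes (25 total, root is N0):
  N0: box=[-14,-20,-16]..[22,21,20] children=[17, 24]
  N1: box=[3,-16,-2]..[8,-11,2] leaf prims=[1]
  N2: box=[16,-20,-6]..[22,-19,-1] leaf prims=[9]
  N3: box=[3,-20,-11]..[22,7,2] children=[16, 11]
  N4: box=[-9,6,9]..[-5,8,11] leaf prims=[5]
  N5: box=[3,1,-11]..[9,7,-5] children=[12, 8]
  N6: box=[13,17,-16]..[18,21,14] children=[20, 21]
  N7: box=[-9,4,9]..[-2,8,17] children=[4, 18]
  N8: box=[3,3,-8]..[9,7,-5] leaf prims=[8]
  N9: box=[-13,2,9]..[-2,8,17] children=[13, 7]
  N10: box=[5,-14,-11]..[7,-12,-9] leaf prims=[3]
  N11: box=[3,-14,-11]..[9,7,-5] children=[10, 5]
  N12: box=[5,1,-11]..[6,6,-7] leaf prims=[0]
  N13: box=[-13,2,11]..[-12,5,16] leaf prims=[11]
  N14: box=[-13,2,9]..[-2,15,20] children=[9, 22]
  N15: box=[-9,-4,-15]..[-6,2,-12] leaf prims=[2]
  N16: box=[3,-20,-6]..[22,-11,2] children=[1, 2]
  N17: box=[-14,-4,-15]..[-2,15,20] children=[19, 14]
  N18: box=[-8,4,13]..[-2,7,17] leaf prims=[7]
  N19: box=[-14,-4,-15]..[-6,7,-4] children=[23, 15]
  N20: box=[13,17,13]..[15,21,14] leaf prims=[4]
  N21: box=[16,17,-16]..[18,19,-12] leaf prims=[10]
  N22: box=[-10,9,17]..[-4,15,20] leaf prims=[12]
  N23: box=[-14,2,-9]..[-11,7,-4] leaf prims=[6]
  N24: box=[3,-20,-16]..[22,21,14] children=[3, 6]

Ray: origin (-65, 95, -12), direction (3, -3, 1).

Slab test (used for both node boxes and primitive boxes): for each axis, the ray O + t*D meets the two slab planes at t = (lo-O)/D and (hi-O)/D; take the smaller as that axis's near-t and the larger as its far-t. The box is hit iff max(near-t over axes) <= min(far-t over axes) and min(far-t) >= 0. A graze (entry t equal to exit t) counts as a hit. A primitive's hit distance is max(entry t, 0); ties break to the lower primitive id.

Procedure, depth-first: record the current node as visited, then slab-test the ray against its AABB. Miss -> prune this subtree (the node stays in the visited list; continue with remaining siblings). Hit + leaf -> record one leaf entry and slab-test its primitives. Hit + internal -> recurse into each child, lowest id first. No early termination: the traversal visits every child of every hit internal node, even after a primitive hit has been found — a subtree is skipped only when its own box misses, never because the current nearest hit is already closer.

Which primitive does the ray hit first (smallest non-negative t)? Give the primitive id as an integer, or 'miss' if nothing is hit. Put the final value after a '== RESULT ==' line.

Traverse from the root:
N0 x:[17,29] y:[74/3,115/3] z:[-4,32] -> hit [74/3,29], descend [17, 24]
  N17 x:[17,21] y:[80/3,33] z:[-3,32] -> miss, prune
  N24 x:[68/3,29] y:[74/3,115/3] z:[-4,26] -> hit [74/3,26], descend [3, 6]
    N3 x:[68/3,29] y:[88/3,115/3] z:[1,14] -> miss, prune
    N6 x:[26,83/3] y:[74/3,26] z:[-4,26] -> hit [26,26], descend [20, 21]
      N20 x:[26,80/3] y:[74/3,26] z:[25,26] -> hit [26,26] leaf, test {P4@t=26}
      N21 x:[27,83/3] y:[76/3,26] z:[-4,0] -> miss, prune

7 AABB tests over nodes [0, 17, 24, 3, 6, 20, 21]; 1 leaf entered; closest P4.

== RESULT ==
4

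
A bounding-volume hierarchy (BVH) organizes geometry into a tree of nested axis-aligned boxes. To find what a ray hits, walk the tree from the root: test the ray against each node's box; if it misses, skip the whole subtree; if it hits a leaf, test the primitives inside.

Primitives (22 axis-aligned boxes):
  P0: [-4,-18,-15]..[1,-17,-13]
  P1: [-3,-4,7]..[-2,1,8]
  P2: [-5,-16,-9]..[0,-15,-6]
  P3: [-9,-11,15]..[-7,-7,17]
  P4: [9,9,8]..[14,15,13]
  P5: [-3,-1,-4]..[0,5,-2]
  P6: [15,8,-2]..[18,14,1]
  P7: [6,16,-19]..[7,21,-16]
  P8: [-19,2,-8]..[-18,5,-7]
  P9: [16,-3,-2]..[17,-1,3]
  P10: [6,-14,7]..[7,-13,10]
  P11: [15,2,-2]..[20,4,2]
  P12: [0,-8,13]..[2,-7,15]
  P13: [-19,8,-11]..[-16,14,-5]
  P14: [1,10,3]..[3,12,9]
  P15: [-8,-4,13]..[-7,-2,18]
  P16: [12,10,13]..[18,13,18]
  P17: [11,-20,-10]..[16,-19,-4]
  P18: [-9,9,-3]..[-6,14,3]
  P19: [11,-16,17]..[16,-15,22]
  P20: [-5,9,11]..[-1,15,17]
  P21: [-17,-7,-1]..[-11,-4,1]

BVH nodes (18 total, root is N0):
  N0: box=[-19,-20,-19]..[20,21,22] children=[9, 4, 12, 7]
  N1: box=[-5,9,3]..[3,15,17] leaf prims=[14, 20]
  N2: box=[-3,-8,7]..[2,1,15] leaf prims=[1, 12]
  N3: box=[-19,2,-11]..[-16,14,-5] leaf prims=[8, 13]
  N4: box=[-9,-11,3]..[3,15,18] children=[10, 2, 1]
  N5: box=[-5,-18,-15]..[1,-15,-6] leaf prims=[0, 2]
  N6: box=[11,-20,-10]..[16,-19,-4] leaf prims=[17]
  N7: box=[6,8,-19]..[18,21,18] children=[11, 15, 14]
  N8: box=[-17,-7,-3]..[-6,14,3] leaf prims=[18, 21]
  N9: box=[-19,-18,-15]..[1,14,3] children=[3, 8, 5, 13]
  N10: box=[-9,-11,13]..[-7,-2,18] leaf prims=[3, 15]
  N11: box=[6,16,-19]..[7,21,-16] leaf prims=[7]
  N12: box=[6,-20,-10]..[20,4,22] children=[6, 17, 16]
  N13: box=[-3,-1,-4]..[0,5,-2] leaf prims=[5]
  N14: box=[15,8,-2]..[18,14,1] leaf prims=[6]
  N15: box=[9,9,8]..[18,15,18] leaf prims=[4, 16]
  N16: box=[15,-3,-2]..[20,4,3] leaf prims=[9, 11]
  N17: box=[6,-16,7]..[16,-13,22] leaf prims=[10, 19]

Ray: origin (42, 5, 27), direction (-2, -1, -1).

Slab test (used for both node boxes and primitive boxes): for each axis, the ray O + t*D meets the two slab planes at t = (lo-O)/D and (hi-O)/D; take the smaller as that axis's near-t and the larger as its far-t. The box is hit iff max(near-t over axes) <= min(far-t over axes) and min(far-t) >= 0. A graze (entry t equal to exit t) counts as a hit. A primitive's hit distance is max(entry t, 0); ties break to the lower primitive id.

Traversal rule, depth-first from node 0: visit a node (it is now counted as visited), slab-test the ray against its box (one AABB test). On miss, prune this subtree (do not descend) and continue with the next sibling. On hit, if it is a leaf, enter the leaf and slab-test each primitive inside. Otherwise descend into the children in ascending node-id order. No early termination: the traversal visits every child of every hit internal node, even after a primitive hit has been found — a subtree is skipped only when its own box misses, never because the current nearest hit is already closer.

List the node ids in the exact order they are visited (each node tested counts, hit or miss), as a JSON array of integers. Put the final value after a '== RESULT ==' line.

Traverse from the root:
N0 x:[11,61/2] y:[-16,25] z:[5,46] -> hit [11,25], descend [4, 7, 9, 12]
  N4 x:[39/2,51/2] y:[-10,16] z:[9,24] -> miss, prune
  N7 x:[12,18] y:[-16,-3] z:[9,46] -> miss, prune
  N9 x:[41/2,61/2] y:[-9,23] z:[24,42] -> miss, prune
  N12 x:[11,18] y:[1,25] z:[5,37] -> hit [11,18], descend [6, 16, 17]
    N6 x:[13,31/2] y:[24,25] z:[31,37] -> miss, prune
    N16 x:[11,27/2] y:[1,8] z:[24,29] -> miss, prune
    N17 x:[13,18] y:[18,21] z:[5,20] -> hit [18,18] leaf, test {P10@t=18, P19(miss)}

Summary -> nodes [0, 4, 7, 9, 12, 6, 16, 17]; box-tests=8; leaf-entries=1; first=P10

== RESULT ==
[0, 4, 7, 9, 12, 6, 16, 17]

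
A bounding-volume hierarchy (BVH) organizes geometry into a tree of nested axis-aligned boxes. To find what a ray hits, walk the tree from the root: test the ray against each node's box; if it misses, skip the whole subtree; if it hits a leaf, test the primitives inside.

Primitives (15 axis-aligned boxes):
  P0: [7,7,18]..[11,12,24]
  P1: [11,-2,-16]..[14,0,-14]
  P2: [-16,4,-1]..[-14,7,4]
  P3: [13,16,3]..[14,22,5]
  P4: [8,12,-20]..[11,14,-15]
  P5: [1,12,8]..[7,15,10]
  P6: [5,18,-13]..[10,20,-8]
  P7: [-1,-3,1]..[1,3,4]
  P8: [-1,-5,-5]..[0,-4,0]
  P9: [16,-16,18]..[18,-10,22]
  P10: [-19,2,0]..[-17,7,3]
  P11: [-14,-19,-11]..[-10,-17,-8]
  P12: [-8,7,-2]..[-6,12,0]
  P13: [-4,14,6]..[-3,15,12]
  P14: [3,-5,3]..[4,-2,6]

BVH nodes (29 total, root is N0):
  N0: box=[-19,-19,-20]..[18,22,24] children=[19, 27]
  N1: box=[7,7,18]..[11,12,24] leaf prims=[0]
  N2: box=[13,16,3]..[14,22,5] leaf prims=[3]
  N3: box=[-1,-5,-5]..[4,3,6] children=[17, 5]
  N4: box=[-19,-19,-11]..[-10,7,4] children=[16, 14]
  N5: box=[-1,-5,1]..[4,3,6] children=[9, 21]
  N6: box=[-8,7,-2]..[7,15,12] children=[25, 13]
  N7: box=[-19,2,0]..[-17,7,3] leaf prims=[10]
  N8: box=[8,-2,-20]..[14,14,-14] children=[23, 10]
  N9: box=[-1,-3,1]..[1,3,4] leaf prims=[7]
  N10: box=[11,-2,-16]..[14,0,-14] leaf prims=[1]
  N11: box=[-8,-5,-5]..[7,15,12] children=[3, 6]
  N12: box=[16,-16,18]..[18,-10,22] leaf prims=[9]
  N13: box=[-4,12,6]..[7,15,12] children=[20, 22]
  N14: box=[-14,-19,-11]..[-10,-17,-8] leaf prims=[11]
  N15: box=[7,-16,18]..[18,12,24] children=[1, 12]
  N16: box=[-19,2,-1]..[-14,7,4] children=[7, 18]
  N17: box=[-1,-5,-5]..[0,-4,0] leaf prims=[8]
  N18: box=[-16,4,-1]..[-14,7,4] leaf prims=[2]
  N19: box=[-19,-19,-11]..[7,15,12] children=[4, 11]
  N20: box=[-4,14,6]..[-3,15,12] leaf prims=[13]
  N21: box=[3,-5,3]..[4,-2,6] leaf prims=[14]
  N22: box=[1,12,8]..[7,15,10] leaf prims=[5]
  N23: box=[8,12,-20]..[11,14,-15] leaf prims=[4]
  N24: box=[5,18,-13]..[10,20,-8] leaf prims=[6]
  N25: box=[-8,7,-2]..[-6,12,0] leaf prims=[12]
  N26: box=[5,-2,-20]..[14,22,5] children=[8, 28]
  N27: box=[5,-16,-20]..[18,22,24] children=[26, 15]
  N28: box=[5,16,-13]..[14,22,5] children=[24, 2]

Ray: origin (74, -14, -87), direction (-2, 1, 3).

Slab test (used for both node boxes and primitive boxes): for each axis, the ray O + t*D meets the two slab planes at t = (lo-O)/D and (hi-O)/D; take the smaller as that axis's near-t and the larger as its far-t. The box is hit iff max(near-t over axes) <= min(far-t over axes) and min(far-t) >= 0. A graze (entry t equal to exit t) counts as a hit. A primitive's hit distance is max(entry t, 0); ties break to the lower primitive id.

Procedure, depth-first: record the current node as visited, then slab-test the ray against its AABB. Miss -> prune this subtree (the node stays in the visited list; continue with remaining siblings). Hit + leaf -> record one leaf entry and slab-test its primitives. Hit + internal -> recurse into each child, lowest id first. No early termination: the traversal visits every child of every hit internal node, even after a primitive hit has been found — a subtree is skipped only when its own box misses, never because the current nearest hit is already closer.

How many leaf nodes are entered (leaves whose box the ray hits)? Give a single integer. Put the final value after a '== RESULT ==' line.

Trace the traversal:
N0 x:[28,93/2] y:[-5,36] z:[67/3,37] -> hit [28,36], descend [19, 27]
  N19 x:[67/2,93/2] y:[-5,29] z:[76/3,33] -> miss, prune
  N27 x:[28,69/2] y:[-2,36] z:[67/3,37] -> hit [28,69/2], descend [15, 26]
    N15 x:[28,67/2] y:[-2,26] z:[35,37] -> miss, prune
    N26 x:[30,69/2] y:[12,36] z:[67/3,92/3] -> hit [30,92/3], descend [8, 28]
      N8 x:[30,33] y:[12,28] z:[67/3,73/3] -> miss, prune
      N28 x:[30,69/2] y:[30,36] z:[74/3,92/3] -> hit [30,92/3], descend [2, 24]
        N2 x:[30,61/2] y:[30,36] z:[30,92/3] -> hit [30,61/2] leaf, test {P3@t=30}
        N24 x:[32,69/2] y:[32,34] z:[74/3,79/3] -> miss, prune

Visited [0, 19, 27, 15, 26, 8, 28, 2, 24]. Tests: 9 box, 1 leaf. Nearest: P3.

== RESULT ==
1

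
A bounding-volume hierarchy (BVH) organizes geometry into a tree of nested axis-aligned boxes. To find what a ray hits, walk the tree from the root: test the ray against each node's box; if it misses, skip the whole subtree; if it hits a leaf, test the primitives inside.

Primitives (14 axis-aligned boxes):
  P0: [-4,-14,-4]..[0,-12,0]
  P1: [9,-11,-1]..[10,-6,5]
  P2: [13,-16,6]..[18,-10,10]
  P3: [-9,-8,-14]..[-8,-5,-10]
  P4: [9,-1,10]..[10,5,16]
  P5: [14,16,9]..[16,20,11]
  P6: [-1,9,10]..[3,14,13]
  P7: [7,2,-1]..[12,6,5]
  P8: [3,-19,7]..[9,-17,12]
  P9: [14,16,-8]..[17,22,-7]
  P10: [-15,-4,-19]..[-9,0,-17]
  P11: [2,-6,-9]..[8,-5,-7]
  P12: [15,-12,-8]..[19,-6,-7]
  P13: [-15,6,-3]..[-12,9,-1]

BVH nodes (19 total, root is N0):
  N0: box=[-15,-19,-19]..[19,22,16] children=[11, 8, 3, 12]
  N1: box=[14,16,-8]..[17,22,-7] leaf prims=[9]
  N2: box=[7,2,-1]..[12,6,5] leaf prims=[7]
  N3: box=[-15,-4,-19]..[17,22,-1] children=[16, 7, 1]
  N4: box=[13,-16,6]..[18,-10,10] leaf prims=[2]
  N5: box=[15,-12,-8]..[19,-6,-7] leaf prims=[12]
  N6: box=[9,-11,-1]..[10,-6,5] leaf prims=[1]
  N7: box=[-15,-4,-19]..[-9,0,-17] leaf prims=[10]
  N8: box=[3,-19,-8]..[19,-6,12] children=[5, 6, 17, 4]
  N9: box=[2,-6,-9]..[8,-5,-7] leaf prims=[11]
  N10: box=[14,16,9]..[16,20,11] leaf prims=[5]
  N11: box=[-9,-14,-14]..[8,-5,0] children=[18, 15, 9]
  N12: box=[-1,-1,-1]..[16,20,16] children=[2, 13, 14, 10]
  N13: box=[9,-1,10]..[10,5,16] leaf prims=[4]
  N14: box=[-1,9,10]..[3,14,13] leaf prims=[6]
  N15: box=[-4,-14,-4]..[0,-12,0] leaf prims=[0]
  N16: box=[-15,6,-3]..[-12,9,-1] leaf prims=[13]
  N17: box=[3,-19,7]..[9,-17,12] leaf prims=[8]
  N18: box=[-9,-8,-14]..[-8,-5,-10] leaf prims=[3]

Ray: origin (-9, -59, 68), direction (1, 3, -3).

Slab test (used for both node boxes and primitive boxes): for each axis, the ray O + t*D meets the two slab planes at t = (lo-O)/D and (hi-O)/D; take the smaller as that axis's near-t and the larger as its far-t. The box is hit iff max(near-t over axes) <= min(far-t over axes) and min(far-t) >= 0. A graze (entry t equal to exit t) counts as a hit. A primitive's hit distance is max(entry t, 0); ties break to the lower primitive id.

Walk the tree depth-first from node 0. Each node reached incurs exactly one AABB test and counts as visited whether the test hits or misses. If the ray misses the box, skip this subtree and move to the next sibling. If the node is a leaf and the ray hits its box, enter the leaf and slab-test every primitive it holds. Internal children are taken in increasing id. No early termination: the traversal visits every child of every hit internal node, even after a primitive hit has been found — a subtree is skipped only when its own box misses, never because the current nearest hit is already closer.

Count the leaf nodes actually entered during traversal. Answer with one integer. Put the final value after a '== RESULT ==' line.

Walk:
N0 x:[-6,28] y:[40/3,27] z:[52/3,29] -> hit [52/3,27], descend [3, 8, 11, 12]
  N3 x:[-6,26] y:[55/3,27] z:[23,29] -> hit [23,26], descend [1, 7, 16]
    N1 x:[23,26] y:[25,27] z:[25,76/3] -> hit [25,76/3] leaf, test {P9@t=25}
    N7 x:[-6,0] y:[55/3,59/3] z:[85/3,29] -> miss, prune
    N16 x:[-6,-3] y:[65/3,68/3] z:[23,71/3] -> miss, prune
  N8 x:[12,28] y:[40/3,53/3] z:[56/3,76/3] -> miss, prune
  N11 x:[0,17] y:[15,18] z:[68/3,82/3] -> miss, prune
  N12 x:[8,25] y:[58/3,79/3] z:[52/3,23] -> hit [58/3,23], descend [2, 10, 13, 14]
    N2 x:[16,21] y:[61/3,65/3] z:[21,23] -> hit [21,21] leaf, test {P7@t=21}
    N10 x:[23,25] y:[25,79/3] z:[19,59/3] -> miss, prune
    N13 x:[18,19] y:[58/3,64/3] z:[52/3,58/3] -> miss, prune
    N14 x:[8,12] y:[68/3,73/3] z:[55/3,58/3] -> miss, prune

12 AABB tests over nodes [0, 3, 1, 7, 16, 8, 11, 12, 2, 10, 13, 14]; 2 leaves entered; closest P7.

== RESULT ==
2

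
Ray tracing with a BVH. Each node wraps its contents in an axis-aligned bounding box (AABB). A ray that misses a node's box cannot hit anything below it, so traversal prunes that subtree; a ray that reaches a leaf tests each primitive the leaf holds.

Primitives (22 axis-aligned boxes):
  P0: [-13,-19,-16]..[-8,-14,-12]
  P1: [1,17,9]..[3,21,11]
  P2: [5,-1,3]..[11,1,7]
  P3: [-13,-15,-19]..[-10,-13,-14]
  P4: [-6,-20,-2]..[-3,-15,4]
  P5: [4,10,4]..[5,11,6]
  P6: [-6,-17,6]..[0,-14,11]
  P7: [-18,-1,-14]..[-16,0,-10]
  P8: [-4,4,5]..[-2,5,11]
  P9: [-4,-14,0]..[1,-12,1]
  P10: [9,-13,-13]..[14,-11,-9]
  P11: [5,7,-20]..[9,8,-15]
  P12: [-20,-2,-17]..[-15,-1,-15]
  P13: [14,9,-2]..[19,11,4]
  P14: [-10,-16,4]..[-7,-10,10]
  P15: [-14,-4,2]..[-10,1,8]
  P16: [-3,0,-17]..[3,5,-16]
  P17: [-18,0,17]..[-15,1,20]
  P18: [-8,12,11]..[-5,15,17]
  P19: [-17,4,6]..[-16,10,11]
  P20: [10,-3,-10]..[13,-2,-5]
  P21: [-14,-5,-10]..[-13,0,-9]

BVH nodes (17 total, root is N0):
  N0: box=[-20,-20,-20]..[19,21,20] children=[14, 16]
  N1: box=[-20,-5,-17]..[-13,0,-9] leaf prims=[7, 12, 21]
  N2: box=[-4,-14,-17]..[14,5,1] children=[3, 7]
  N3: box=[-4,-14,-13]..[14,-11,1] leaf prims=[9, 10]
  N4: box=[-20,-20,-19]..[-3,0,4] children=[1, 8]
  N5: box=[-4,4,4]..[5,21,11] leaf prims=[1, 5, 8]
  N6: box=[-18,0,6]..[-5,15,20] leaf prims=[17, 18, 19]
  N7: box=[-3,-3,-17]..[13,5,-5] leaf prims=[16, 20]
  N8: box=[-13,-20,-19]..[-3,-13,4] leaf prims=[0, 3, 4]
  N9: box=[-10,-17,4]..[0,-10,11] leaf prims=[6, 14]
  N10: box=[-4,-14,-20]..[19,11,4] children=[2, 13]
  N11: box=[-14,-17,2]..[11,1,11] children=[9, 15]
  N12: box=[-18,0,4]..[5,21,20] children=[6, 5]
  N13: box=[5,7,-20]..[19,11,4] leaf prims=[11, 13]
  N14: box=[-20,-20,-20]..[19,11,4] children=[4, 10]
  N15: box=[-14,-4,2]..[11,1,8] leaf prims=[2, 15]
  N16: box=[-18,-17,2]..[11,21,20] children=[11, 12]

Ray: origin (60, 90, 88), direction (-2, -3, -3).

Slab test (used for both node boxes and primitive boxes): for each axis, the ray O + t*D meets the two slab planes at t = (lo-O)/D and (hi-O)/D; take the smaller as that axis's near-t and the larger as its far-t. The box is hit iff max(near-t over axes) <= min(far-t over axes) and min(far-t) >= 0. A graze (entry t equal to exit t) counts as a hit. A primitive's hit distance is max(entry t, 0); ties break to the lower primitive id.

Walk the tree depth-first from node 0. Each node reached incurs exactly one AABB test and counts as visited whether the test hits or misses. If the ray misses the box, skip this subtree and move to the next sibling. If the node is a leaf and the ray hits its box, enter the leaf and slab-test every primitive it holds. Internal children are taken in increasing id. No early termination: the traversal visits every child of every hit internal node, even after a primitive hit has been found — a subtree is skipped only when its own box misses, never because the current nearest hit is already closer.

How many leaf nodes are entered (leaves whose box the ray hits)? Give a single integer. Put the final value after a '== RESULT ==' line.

Traverse from the root:
N0 x:[41/2,40] y:[23,110/3] z:[68/3,36] -> hit [23,36], descend [14, 16]
  N14 x:[41/2,40] y:[79/3,110/3] z:[28,36] -> hit [28,36], descend [4, 10]
    N4 x:[63/2,40] y:[30,110/3] z:[28,107/3] -> hit [63/2,107/3], descend [1, 8]
      N1 x:[73/2,40] y:[30,95/3] z:[97/3,35] -> miss, prune
      N8 x:[63/2,73/2] y:[103/3,110/3] z:[28,107/3] -> hit [103/3,107/3] leaf, test {P0@t=104/3, P3@t=35, P4(miss)}
    N10 x:[41/2,32] y:[79/3,104/3] z:[28,36] -> hit [28,32], descend [2, 13]
      N2 x:[23,32] y:[85/3,104/3] z:[29,35] -> hit [29,32], descend [3, 7]
        N3 x:[23,32] y:[101/3,104/3] z:[29,101/3] -> miss, prune
        N7 x:[47/2,63/2] y:[85/3,31] z:[31,35] -> hit [31,31] leaf, test {P16(miss), P20(miss)}
      N13 x:[41/2,55/2] y:[79/3,83/3] z:[28,36] -> miss, prune
  N16 x:[49/2,39] y:[23,107/3] z:[68/3,86/3] -> hit [49/2,86/3], descend [11, 12]
    N11 x:[49/2,37] y:[89/3,107/3] z:[77/3,86/3] -> miss, prune
    N12 x:[55/2,39] y:[23,30] z:[68/3,28] -> hit [55/2,28], descend [5, 6]
      N5 x:[55/2,32] y:[23,86/3] z:[77/3,28] -> hit [55/2,28] leaf, test {P1(miss), P5(miss), P8(miss)}
      N6 x:[65/2,39] y:[25,30] z:[68/3,82/3] -> miss, prune

Summary -> nodes [0, 14, 4, 1, 8, 10, 2, 3, 7, 13, 16, 11, 12, 5, 6]; box-tests=15; leaf-entries=3; first=P0

== RESULT ==
3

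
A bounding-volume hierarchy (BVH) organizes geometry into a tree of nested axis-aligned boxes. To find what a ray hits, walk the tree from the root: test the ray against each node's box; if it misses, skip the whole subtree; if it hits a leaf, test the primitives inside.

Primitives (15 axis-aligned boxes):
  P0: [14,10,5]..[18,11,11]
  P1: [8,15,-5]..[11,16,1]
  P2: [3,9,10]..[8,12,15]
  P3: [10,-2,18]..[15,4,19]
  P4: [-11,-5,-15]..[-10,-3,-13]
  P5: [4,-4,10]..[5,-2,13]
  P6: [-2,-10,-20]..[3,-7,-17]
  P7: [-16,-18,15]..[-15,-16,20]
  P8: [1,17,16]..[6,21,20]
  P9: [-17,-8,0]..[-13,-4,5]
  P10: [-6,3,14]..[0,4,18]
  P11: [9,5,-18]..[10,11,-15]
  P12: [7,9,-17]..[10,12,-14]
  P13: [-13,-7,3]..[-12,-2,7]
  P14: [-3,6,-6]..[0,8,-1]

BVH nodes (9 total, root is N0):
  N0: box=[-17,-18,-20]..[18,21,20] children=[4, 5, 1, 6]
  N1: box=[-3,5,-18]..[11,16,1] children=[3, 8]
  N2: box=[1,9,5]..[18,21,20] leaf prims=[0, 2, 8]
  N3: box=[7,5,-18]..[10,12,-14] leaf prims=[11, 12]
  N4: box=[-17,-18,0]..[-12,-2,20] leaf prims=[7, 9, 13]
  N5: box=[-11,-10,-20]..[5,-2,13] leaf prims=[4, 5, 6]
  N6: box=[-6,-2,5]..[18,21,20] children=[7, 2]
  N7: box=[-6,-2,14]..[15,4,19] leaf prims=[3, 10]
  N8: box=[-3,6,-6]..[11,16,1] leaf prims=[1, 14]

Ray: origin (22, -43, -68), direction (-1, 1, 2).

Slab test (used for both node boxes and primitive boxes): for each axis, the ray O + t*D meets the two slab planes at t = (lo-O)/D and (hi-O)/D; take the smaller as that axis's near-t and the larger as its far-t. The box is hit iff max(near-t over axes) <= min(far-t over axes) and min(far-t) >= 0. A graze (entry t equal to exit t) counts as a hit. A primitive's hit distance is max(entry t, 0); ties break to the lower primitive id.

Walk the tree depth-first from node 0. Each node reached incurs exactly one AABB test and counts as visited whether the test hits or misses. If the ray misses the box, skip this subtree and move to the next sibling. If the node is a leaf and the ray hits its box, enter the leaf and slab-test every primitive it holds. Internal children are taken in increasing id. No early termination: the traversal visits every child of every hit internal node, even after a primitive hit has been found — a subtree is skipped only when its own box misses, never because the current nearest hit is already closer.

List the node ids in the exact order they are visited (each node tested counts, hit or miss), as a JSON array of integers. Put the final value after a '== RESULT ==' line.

Trace the traversal:
N0 x:[4,39] y:[25,64] z:[24,44] -> hit [25,39], descend [1, 4, 5, 6]
  N1 x:[11,25] y:[48,59] z:[25,69/2] -> miss, prune
  N4 x:[34,39] y:[25,41] z:[34,44] -> hit [34,39] leaf, test {P7(miss), P9@t=35, P13(miss)}
  N5 x:[17,33] y:[33,41] z:[24,81/2] -> hit [33,33] leaf, test {P4(miss), P5(miss), P6(miss)}
  N6 x:[4,28] y:[41,64] z:[73/2,44] -> miss, prune

order=[0, 1, 4, 5, 6]  |boxes|=5  |leaves|=2  hit=P9

== RESULT ==
[0, 1, 4, 5, 6]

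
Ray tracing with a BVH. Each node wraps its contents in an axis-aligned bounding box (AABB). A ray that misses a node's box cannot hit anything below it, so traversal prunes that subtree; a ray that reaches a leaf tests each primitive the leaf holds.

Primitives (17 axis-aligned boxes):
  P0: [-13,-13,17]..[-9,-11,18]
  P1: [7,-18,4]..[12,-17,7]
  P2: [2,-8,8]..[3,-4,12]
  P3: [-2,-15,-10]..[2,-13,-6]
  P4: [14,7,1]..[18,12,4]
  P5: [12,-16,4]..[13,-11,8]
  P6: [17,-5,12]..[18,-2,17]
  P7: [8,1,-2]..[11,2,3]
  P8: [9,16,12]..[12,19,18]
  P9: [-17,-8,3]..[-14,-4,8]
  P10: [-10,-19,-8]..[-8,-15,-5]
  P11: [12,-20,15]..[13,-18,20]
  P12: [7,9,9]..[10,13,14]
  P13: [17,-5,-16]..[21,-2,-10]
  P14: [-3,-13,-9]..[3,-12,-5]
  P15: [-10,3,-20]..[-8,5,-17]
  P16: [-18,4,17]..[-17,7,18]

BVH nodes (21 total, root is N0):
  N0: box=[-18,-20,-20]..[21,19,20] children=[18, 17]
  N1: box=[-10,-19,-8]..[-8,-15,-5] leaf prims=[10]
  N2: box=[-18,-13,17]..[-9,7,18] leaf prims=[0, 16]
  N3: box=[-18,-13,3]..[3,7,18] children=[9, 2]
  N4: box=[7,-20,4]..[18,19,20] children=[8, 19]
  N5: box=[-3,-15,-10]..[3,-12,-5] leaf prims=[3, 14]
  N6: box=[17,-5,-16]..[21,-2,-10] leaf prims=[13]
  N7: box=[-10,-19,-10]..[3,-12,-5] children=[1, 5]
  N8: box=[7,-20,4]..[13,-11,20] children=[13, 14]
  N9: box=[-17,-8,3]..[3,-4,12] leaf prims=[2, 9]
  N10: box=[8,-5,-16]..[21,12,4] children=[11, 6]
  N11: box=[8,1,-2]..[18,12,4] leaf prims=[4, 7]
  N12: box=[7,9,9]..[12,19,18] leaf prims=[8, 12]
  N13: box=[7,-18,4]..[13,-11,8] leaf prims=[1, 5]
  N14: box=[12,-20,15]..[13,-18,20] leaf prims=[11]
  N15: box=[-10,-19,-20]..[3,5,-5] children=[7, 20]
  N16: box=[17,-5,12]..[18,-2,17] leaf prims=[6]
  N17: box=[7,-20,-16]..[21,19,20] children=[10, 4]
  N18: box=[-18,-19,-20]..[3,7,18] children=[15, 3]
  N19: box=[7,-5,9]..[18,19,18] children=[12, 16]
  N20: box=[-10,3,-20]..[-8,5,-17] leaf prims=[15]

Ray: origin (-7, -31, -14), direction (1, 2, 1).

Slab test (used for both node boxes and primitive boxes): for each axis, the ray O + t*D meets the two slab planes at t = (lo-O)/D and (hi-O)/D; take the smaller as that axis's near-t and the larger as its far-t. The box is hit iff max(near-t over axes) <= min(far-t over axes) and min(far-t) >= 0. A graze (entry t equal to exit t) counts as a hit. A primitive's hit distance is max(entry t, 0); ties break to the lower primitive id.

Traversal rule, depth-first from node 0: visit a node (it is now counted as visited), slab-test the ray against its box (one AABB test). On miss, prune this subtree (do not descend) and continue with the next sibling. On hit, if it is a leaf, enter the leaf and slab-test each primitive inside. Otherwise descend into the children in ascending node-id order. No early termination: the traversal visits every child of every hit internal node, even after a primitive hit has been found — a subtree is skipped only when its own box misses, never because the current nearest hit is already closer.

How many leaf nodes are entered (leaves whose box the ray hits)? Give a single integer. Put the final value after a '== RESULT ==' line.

Walk:
N0 x:[-11,28] y:[11/2,25] z:[-6,34] -> hit [11/2,25], descend [17, 18]
  N17 x:[14,28] y:[11/2,25] z:[-2,34] -> hit [14,25], descend [4, 10]
    N4 x:[14,25] y:[11/2,25] z:[18,34] -> hit [18,25], descend [8, 19]
      N8 x:[14,20] y:[11/2,10] z:[18,34] -> miss, prune
      N19 x:[14,25] y:[13,25] z:[23,32] -> hit [23,25], descend [12, 16]
        N12 x:[14,19] y:[20,25] z:[23,32] -> miss, prune
        N16 x:[24,25] y:[13,29/2] z:[26,31] -> miss, prune
    N10 x:[15,28] y:[13,43/2] z:[-2,18] -> hit [15,18], descend [6, 11]
      N6 x:[24,28] y:[13,29/2] z:[-2,4] -> miss, prune
      N11 x:[15,25] y:[16,43/2] z:[12,18] -> hit [16,18] leaf, test {P4(miss), P7@t=16}
  N18 x:[-11,10] y:[6,19] z:[-6,32] -> hit [6,10], descend [3, 15]
    N3 x:[-11,10] y:[9,19] z:[17,32] -> miss, prune
    N15 x:[-3,10] y:[6,18] z:[-6,9] -> hit [6,9], descend [7, 20]
      N7 x:[-3,10] y:[6,19/2] z:[4,9] -> hit [6,9], descend [1, 5]
        N1 x:[-3,-1] y:[6,8] z:[6,9] -> miss, prune
        N5 x:[4,10] y:[8,19/2] z:[4,9] -> hit [8,9] leaf, test {P3@t=8, P14@t=9}
      N20 x:[-3,-1] y:[17,18] z:[-6,-3] -> miss, prune

order=[0, 17, 4, 8, 19, 12, 16, 10, 6, 11, 18, 3, 15, 7, 1, 5, 20]  |boxes|=17  |leaves|=2  hit=P3

== RESULT ==
2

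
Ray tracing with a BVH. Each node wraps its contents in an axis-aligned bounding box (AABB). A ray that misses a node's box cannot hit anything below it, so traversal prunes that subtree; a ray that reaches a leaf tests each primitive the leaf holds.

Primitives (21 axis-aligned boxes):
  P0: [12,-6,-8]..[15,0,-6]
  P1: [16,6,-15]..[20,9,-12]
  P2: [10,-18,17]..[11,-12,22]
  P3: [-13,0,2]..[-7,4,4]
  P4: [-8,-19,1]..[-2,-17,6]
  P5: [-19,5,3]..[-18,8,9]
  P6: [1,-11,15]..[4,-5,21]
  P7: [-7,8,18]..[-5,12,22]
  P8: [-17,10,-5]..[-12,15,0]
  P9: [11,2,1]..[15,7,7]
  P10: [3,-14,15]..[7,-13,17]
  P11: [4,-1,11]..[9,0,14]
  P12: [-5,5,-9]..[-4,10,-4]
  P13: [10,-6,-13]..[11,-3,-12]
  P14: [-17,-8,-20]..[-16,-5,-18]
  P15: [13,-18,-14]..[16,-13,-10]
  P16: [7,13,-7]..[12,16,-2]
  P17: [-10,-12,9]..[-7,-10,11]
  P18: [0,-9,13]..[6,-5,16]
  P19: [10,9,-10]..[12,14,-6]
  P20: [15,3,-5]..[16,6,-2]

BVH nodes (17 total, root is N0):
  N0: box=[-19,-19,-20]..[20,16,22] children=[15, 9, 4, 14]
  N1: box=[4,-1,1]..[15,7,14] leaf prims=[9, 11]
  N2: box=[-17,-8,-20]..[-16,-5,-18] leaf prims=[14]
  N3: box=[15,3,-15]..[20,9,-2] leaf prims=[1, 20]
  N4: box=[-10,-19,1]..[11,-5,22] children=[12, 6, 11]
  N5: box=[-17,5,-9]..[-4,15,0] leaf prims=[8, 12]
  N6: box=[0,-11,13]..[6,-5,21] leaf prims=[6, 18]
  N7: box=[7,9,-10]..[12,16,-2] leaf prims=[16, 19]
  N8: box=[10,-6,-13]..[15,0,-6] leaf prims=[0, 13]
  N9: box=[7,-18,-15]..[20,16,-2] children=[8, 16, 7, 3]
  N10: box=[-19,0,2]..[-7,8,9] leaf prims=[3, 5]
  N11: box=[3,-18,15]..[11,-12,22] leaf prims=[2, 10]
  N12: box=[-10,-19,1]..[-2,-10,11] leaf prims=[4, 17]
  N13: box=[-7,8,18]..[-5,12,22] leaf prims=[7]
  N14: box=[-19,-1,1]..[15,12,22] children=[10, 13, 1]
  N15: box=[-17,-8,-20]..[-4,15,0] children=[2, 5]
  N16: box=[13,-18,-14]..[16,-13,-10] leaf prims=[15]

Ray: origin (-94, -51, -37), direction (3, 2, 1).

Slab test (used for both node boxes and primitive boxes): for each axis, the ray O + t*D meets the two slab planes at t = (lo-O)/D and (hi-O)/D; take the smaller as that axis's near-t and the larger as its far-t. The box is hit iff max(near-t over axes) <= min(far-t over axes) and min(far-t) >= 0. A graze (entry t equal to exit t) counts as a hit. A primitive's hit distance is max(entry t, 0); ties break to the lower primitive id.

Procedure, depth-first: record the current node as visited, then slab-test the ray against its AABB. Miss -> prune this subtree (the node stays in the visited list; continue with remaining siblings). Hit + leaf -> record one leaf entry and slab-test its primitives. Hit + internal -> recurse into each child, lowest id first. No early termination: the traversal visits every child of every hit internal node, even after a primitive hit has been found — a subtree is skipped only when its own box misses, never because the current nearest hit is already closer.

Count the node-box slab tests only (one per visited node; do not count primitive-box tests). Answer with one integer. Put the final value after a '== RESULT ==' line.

Trace the traversal:
N0 x:[25,38] y:[16,67/2] z:[17,59] -> hit [25,67/2], descend [4, 9, 14, 15]
  N4 x:[28,35] y:[16,23] z:[38,59] -> miss, prune
  N9 x:[101/3,38] y:[33/2,67/2] z:[22,35] -> miss, prune
  N14 x:[25,109/3] y:[25,63/2] z:[38,59] -> miss, prune
  N15 x:[77/3,30] y:[43/2,33] z:[17,37] -> hit [77/3,30], descend [2, 5]
    N2 x:[77/3,26] y:[43/2,23] z:[17,19] -> miss, prune
    N5 x:[77/3,30] y:[28,33] z:[28,37] -> hit [28,30] leaf, test {P8(miss), P12@t=89/3}

Summary -> nodes [0, 4, 9, 14, 15, 2, 5]; box-tests=7; leaf-entries=1; first=P12

== RESULT ==
7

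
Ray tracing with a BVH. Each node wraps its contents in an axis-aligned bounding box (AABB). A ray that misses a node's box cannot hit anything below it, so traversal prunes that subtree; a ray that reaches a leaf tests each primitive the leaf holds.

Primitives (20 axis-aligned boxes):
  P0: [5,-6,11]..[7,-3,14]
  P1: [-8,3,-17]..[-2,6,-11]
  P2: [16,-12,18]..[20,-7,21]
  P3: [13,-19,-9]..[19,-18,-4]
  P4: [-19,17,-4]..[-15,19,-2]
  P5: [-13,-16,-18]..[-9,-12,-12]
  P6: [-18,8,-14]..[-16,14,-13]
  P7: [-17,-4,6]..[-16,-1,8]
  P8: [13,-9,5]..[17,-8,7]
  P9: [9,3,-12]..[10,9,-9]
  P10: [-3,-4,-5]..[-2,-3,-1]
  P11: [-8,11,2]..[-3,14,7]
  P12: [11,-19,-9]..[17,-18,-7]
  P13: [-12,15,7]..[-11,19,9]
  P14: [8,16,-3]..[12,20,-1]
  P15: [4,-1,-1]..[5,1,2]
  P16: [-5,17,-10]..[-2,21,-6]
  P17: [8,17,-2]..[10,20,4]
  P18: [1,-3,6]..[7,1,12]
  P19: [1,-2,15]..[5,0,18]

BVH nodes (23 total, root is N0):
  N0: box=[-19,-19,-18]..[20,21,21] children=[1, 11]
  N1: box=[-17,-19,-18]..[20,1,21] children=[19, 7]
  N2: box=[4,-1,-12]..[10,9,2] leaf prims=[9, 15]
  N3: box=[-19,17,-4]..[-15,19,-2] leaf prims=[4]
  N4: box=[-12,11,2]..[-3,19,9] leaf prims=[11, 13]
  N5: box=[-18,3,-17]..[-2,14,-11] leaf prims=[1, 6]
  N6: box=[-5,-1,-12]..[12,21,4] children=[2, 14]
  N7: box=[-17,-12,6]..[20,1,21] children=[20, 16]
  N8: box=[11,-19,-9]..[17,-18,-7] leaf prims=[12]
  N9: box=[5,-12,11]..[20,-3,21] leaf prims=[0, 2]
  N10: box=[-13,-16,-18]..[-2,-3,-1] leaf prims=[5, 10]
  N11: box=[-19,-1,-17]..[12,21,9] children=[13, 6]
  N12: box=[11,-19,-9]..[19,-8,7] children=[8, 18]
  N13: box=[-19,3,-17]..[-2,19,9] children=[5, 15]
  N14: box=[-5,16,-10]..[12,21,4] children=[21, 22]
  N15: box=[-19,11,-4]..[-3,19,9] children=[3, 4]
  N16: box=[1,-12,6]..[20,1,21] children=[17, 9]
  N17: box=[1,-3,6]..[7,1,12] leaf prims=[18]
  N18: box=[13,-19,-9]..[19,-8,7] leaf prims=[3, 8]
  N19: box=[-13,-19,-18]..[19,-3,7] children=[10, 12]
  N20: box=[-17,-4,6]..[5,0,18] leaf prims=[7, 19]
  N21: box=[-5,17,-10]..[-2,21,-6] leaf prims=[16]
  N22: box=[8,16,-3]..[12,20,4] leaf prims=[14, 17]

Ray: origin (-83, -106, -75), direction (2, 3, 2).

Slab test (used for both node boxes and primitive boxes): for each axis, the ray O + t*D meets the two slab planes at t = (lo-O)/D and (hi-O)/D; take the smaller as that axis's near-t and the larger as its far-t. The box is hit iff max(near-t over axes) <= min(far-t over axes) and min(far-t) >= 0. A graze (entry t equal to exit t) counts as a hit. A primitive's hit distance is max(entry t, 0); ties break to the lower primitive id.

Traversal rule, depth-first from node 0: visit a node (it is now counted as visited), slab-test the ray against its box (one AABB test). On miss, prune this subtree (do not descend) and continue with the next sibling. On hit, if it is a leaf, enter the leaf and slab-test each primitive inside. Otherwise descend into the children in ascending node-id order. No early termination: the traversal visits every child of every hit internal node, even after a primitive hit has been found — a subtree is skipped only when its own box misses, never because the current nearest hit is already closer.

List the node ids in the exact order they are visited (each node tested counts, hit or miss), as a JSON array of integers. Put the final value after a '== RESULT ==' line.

Trace the traversal:
N0 x:[32,103/2] y:[29,127/3] z:[57/2,48] -> hit [32,127/3], descend [1, 11]
  N1 x:[33,103/2] y:[29,107/3] z:[57/2,48] -> hit [33,107/3], descend [7, 19]
    N7 x:[33,103/2] y:[94/3,107/3] z:[81/2,48] -> miss, prune
    N19 x:[35,51] y:[29,103/3] z:[57/2,41] -> miss, prune
  N11 x:[32,95/2] y:[35,127/3] z:[29,42] -> hit [35,42], descend [6, 13]
    N6 x:[39,95/2] y:[35,127/3] z:[63/2,79/2] -> hit [39,79/2], descend [2, 14]
      N2 x:[87/2,93/2] y:[35,115/3] z:[63/2,77/2] -> miss, prune
      N14 x:[39,95/2] y:[122/3,127/3] z:[65/2,79/2] -> miss, prune
    N13 x:[32,81/2] y:[109/3,125/3] z:[29,42] -> hit [109/3,81/2], descend [5, 15]
      N5 x:[65/2,81/2] y:[109/3,40] z:[29,32] -> miss, prune
      N15 x:[32,40] y:[39,125/3] z:[71/2,42] -> hit [39,40], descend [3, 4]
        N3 x:[32,34] y:[41,125/3] z:[71/2,73/2] -> miss, prune
        N4 x:[71/2,40] y:[39,125/3] z:[77/2,42] -> hit [39,40] leaf, test {P11@t=39, P13(miss)}

Summary -> nodes [0, 1, 7, 19, 11, 6, 2, 14, 13, 5, 15, 3, 4]; box-tests=13; leaf-entries=1; first=P11

== RESULT ==
[0, 1, 7, 19, 11, 6, 2, 14, 13, 5, 15, 3, 4]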